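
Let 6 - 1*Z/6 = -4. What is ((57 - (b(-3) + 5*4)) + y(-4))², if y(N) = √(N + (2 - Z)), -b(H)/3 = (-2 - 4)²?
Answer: (145 + I*√62)² ≈ 20963.0 + 2283.5*I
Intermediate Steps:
Z = 60 (Z = 36 - 6*(-4) = 36 + 24 = 60)
b(H) = -108 (b(H) = -3*(-2 - 4)² = -3*(-6)² = -3*36 = -108)
y(N) = √(-58 + N) (y(N) = √(N + (2 - 1*60)) = √(N + (2 - 60)) = √(N - 58) = √(-58 + N))
((57 - (b(-3) + 5*4)) + y(-4))² = ((57 - (-108 + 5*4)) + √(-58 - 4))² = ((57 - (-108 + 20)) + √(-62))² = ((57 - 1*(-88)) + I*√62)² = ((57 + 88) + I*√62)² = (145 + I*√62)²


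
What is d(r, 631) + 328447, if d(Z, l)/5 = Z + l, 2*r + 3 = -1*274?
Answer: 661819/2 ≈ 3.3091e+5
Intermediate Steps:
r = -277/2 (r = -3/2 + (-1*274)/2 = -3/2 + (½)*(-274) = -3/2 - 137 = -277/2 ≈ -138.50)
d(Z, l) = 5*Z + 5*l (d(Z, l) = 5*(Z + l) = 5*Z + 5*l)
d(r, 631) + 328447 = (5*(-277/2) + 5*631) + 328447 = (-1385/2 + 3155) + 328447 = 4925/2 + 328447 = 661819/2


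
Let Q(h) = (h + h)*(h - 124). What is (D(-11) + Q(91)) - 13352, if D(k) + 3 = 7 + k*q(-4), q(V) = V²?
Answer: -19530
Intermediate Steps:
Q(h) = 2*h*(-124 + h) (Q(h) = (2*h)*(-124 + h) = 2*h*(-124 + h))
D(k) = 4 + 16*k (D(k) = -3 + (7 + k*(-4)²) = -3 + (7 + k*16) = -3 + (7 + 16*k) = 4 + 16*k)
(D(-11) + Q(91)) - 13352 = ((4 + 16*(-11)) + 2*91*(-124 + 91)) - 13352 = ((4 - 176) + 2*91*(-33)) - 13352 = (-172 - 6006) - 13352 = -6178 - 13352 = -19530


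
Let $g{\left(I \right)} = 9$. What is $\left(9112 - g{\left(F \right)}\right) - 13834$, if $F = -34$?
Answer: $-4731$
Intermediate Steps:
$\left(9112 - g{\left(F \right)}\right) - 13834 = \left(9112 - 9\right) - 13834 = 9103 - 13834 = -4731$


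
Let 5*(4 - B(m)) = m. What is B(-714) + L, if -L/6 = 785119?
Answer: -23552836/5 ≈ -4.7106e+6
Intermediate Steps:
L = -4710714 (L = -6*785119 = -4710714)
B(m) = 4 - m/5
B(-714) + L = (4 - ⅕*(-714)) - 4710714 = (4 + 714/5) - 4710714 = 734/5 - 4710714 = -23552836/5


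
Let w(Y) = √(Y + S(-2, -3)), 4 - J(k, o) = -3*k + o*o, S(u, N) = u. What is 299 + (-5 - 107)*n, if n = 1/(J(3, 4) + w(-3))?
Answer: 323 + 8*I*√5 ≈ 323.0 + 17.889*I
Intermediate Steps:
J(k, o) = 4 - o² + 3*k (J(k, o) = 4 - (-3*k + o*o) = 4 - (-3*k + o²) = 4 - (o² - 3*k) = 4 + (-o² + 3*k) = 4 - o² + 3*k)
w(Y) = √(-2 + Y) (w(Y) = √(Y - 2) = √(-2 + Y))
n = 1/(-3 + I*√5) (n = 1/((4 - 1*4² + 3*3) + √(-2 - 3)) = 1/((4 - 1*16 + 9) + √(-5)) = 1/((4 - 16 + 9) + I*√5) = 1/(-3 + I*√5) ≈ -0.21429 - 0.15972*I)
299 + (-5 - 107)*n = 299 + (-5 - 107)*(-3/14 - I*√5/14) = 299 - 112*(-3/14 - I*√5/14) = 299 + (24 + 8*I*√5) = 323 + 8*I*√5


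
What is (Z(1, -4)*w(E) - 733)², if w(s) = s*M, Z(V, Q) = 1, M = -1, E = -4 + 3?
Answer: 535824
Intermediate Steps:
E = -1
w(s) = -s (w(s) = s*(-1) = -s)
(Z(1, -4)*w(E) - 733)² = (1*(-1*(-1)) - 733)² = (1*1 - 733)² = (1 - 733)² = (-732)² = 535824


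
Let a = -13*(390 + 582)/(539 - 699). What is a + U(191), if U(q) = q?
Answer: 10799/40 ≈ 269.98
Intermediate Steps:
a = 3159/40 (a = -12636/(-160) = -12636*(-1)/160 = -13*(-243/40) = 3159/40 ≈ 78.975)
a + U(191) = 3159/40 + 191 = 10799/40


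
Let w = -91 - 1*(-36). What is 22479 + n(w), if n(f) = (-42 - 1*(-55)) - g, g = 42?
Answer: 22450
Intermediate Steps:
w = -55 (w = -91 + 36 = -55)
n(f) = -29 (n(f) = (-42 - 1*(-55)) - 1*42 = (-42 + 55) - 42 = 13 - 42 = -29)
22479 + n(w) = 22479 - 29 = 22450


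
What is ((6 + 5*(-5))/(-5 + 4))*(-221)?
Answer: -4199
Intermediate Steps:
((6 + 5*(-5))/(-5 + 4))*(-221) = ((6 - 25)/(-1))*(-221) = -19*(-1)*(-221) = 19*(-221) = -4199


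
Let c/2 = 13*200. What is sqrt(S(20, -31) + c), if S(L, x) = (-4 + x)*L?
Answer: 30*sqrt(5) ≈ 67.082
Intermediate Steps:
S(L, x) = L*(-4 + x)
c = 5200 (c = 2*(13*200) = 2*2600 = 5200)
sqrt(S(20, -31) + c) = sqrt(20*(-4 - 31) + 5200) = sqrt(20*(-35) + 5200) = sqrt(-700 + 5200) = sqrt(4500) = 30*sqrt(5)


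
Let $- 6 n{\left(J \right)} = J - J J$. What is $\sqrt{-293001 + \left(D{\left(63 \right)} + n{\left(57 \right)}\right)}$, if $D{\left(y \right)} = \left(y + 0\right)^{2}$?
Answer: $10 i \sqrt{2885} \approx 537.12 i$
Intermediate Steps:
$n{\left(J \right)} = - \frac{J}{6} + \frac{J^{2}}{6}$ ($n{\left(J \right)} = - \frac{J - J J}{6} = - \frac{J - J^{2}}{6} = - \frac{J}{6} + \frac{J^{2}}{6}$)
$D{\left(y \right)} = y^{2}$
$\sqrt{-293001 + \left(D{\left(63 \right)} + n{\left(57 \right)}\right)} = \sqrt{-293001 + \left(63^{2} + \frac{1}{6} \cdot 57 \left(-1 + 57\right)\right)} = \sqrt{-293001 + \left(3969 + \frac{1}{6} \cdot 57 \cdot 56\right)} = \sqrt{-293001 + \left(3969 + 532\right)} = \sqrt{-293001 + 4501} = \sqrt{-288500} = 10 i \sqrt{2885}$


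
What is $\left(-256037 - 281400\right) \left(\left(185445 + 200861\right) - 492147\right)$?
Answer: $56882869517$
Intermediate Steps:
$\left(-256037 - 281400\right) \left(\left(185445 + 200861\right) - 492147\right) = - 537437 \left(386306 - 492147\right) = \left(-537437\right) \left(-105841\right) = 56882869517$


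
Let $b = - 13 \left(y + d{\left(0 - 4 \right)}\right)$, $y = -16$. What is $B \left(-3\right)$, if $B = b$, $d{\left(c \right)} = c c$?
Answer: $0$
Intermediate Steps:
$d{\left(c \right)} = c^{2}$
$b = 0$ ($b = - 13 \left(-16 + \left(0 - 4\right)^{2}\right) = - 13 \left(-16 + \left(-4\right)^{2}\right) = - 13 \left(-16 + 16\right) = \left(-13\right) 0 = 0$)
$B = 0$
$B \left(-3\right) = 0 \left(-3\right) = 0$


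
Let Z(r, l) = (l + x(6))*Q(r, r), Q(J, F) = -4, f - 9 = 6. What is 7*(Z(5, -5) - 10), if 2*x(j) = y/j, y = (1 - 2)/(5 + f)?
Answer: 4207/60 ≈ 70.117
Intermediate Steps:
f = 15 (f = 9 + 6 = 15)
y = -1/20 (y = (1 - 2)/(5 + 15) = -1/20 ≈ -0.050000)
x(j) = -1/(40*j) (x(j) = (-1/(20*j))/2 = -1/(40*j))
Z(r, l) = 1/60 - 4*l (Z(r, l) = (l - 1/40/6)*(-4) = (l - 1/40*⅙)*(-4) = (l - 1/240)*(-4) = (-1/240 + l)*(-4) = 1/60 - 4*l)
7*(Z(5, -5) - 10) = 7*((1/60 - 4*(-5)) - 10) = 7*((1/60 + 20) - 10) = 7*(1201/60 - 10) = 7*(601/60) = 4207/60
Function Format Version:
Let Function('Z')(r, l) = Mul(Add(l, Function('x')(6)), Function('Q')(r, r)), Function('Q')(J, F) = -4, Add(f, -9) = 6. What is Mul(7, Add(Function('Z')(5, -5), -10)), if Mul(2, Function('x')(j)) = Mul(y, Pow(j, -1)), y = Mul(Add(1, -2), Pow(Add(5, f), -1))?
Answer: Rational(4207, 60) ≈ 70.117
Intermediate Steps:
f = 15 (f = Add(9, 6) = 15)
y = Rational(-1, 20) (y = Mul(Add(1, -2), Pow(Add(5, 15), -1)) = Mul(-1, Pow(20, -1)) = Mul(-1, Rational(1, 20)) = Rational(-1, 20) ≈ -0.050000)
Function('x')(j) = Mul(Rational(-1, 40), Pow(j, -1)) (Function('x')(j) = Mul(Rational(1, 2), Mul(Rational(-1, 20), Pow(j, -1))) = Mul(Rational(-1, 40), Pow(j, -1)))
Function('Z')(r, l) = Add(Rational(1, 60), Mul(-4, l)) (Function('Z')(r, l) = Mul(Add(l, Mul(Rational(-1, 40), Pow(6, -1))), -4) = Mul(Add(l, Mul(Rational(-1, 40), Rational(1, 6))), -4) = Mul(Add(l, Rational(-1, 240)), -4) = Mul(Add(Rational(-1, 240), l), -4) = Add(Rational(1, 60), Mul(-4, l)))
Mul(7, Add(Function('Z')(5, -5), -10)) = Mul(7, Add(Add(Rational(1, 60), Mul(-4, -5)), -10)) = Mul(7, Add(Add(Rational(1, 60), 20), -10)) = Mul(7, Add(Rational(1201, 60), -10)) = Mul(7, Rational(601, 60)) = Rational(4207, 60)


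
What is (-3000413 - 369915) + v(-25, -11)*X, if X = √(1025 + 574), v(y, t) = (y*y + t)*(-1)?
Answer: -3370328 - 614*√1599 ≈ -3.3949e+6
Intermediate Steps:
v(y, t) = -t - y² (v(y, t) = (y² + t)*(-1) = (t + y²)*(-1) = -t - y²)
X = √1599 ≈ 39.987
(-3000413 - 369915) + v(-25, -11)*X = (-3000413 - 369915) + (-1*(-11) - 1*(-25)²)*√1599 = -3370328 + (11 - 1*625)*√1599 = -3370328 + (11 - 625)*√1599 = -3370328 - 614*√1599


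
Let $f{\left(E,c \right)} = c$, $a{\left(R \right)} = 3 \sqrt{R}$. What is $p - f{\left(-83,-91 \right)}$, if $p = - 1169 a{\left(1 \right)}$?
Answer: $-3416$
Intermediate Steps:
$p = -3507$ ($p = - 1169 \cdot 3 \sqrt{1} = - 1169 \cdot 3 \cdot 1 = \left(-1169\right) 3 = -3507$)
$p - f{\left(-83,-91 \right)} = -3507 - -91 = -3507 + 91 = -3416$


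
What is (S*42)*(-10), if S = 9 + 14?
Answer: -9660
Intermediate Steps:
S = 23
(S*42)*(-10) = (23*42)*(-10) = 966*(-10) = -9660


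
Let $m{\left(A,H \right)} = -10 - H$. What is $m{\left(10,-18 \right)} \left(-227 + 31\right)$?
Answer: $-1568$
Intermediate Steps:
$m{\left(10,-18 \right)} \left(-227 + 31\right) = \left(-10 - -18\right) \left(-227 + 31\right) = \left(-10 + 18\right) \left(-196\right) = 8 \left(-196\right) = -1568$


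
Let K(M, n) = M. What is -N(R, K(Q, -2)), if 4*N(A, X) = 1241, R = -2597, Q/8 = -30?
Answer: -1241/4 ≈ -310.25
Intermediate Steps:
Q = -240 (Q = 8*(-30) = -240)
N(A, X) = 1241/4 (N(A, X) = (¼)*1241 = 1241/4)
-N(R, K(Q, -2)) = -1*1241/4 = -1241/4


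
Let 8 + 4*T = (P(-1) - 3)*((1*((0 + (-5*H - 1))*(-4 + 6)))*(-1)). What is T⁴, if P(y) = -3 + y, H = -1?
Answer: 20736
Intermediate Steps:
T = 12 (T = -2 + (((-3 - 1) - 3)*((1*((0 + (-5*(-1) - 1))*(-4 + 6)))*(-1)))/4 = -2 + ((-4 - 3)*((1*((0 + (5 - 1))*2))*(-1)))/4 = -2 + (-7*1*((0 + 4)*2)*(-1))/4 = -2 + (-7*1*(4*2)*(-1))/4 = -2 + (-7*1*8*(-1))/4 = -2 + (-56*(-1))/4 = -2 + (-7*(-8))/4 = -2 + (¼)*56 = -2 + 14 = 12)
T⁴ = 12⁴ = 20736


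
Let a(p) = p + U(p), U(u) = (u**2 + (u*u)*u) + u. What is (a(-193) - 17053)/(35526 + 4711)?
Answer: -7169247/40237 ≈ -178.18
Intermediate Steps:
U(u) = u + u**2 + u**3 (U(u) = (u**2 + u**2*u) + u = (u**2 + u**3) + u = u + u**2 + u**3)
a(p) = p + p*(1 + p + p**2)
(a(-193) - 17053)/(35526 + 4711) = (-193*(2 - 193 + (-193)**2) - 17053)/(35526 + 4711) = (-193*(2 - 193 + 37249) - 17053)/40237 = (-193*37058 - 17053)*(1/40237) = (-7152194 - 17053)*(1/40237) = -7169247*1/40237 = -7169247/40237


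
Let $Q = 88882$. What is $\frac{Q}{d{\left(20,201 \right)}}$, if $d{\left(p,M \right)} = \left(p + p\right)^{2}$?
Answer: $\frac{44441}{800} \approx 55.551$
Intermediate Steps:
$d{\left(p,M \right)} = 4 p^{2}$ ($d{\left(p,M \right)} = \left(2 p\right)^{2} = 4 p^{2}$)
$\frac{Q}{d{\left(20,201 \right)}} = \frac{88882}{4 \cdot 20^{2}} = \frac{88882}{4 \cdot 400} = \frac{88882}{1600} = 88882 \cdot \frac{1}{1600} = \frac{44441}{800}$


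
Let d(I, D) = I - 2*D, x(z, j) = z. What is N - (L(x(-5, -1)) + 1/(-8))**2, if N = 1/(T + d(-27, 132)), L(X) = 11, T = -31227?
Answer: -119279903/1008576 ≈ -118.27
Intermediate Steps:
N = -1/31518 (N = 1/(-31227 + (-27 - 2*132)) = 1/(-31227 + (-27 - 264)) = 1/(-31227 - 291) = 1/(-31518) = -1/31518 ≈ -3.1728e-5)
N - (L(x(-5, -1)) + 1/(-8))**2 = -1/31518 - (11 + 1/(-8))**2 = -1/31518 - (11 - 1/8)**2 = -1/31518 - (87/8)**2 = -1/31518 - 1*7569/64 = -1/31518 - 7569/64 = -119279903/1008576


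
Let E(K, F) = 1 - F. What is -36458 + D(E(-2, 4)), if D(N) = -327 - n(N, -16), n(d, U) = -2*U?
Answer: -36817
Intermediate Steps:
D(N) = -359 (D(N) = -327 - (-2)*(-16) = -327 - 1*32 = -327 - 32 = -359)
-36458 + D(E(-2, 4)) = -36458 - 359 = -36817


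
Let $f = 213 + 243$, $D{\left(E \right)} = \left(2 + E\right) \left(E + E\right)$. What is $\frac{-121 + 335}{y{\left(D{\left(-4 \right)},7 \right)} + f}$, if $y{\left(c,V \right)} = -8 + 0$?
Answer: $\frac{107}{224} \approx 0.47768$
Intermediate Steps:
$D{\left(E \right)} = 2 E \left(2 + E\right)$ ($D{\left(E \right)} = \left(2 + E\right) 2 E = 2 E \left(2 + E\right)$)
$f = 456$
$y{\left(c,V \right)} = -8$
$\frac{-121 + 335}{y{\left(D{\left(-4 \right)},7 \right)} + f} = \frac{-121 + 335}{-8 + 456} = \frac{214}{448} = 214 \cdot \frac{1}{448} = \frac{107}{224}$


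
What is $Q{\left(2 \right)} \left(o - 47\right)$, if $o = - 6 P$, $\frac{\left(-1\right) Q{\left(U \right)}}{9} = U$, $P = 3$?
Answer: $1170$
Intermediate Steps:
$Q{\left(U \right)} = - 9 U$
$o = -18$ ($o = \left(-6\right) 3 = -18$)
$Q{\left(2 \right)} \left(o - 47\right) = \left(-9\right) 2 \left(-18 - 47\right) = \left(-18\right) \left(-65\right) = 1170$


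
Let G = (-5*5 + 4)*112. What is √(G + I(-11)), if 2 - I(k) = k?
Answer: I*√2339 ≈ 48.363*I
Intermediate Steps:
I(k) = 2 - k
G = -2352 (G = (-25 + 4)*112 = -21*112 = -2352)
√(G + I(-11)) = √(-2352 + (2 - 1*(-11))) = √(-2352 + (2 + 11)) = √(-2352 + 13) = √(-2339) = I*√2339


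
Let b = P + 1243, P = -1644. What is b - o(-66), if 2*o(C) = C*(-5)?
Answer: -566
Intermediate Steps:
o(C) = -5*C/2 (o(C) = (C*(-5))/2 = (-5*C)/2 = -5*C/2)
b = -401 (b = -1644 + 1243 = -401)
b - o(-66) = -401 - (-5)*(-66)/2 = -401 - 1*165 = -401 - 165 = -566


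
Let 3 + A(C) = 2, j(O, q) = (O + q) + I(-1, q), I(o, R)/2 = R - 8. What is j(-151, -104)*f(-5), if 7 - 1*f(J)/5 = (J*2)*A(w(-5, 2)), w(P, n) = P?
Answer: 7185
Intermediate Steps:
I(o, R) = -16 + 2*R (I(o, R) = 2*(R - 8) = 2*(-8 + R) = -16 + 2*R)
j(O, q) = -16 + O + 3*q (j(O, q) = (O + q) + (-16 + 2*q) = -16 + O + 3*q)
A(C) = -1 (A(C) = -3 + 2 = -1)
f(J) = 35 + 10*J (f(J) = 35 - 5*J*2*(-1) = 35 - 5*2*J*(-1) = 35 - (-10)*J = 35 + 10*J)
j(-151, -104)*f(-5) = (-16 - 151 + 3*(-104))*(35 + 10*(-5)) = (-16 - 151 - 312)*(35 - 50) = -479*(-15) = 7185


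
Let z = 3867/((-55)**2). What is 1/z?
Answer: 3025/3867 ≈ 0.78226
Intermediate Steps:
z = 3867/3025 ≈ 1.2783
1/z = 1/(3867/3025) = 3025/3867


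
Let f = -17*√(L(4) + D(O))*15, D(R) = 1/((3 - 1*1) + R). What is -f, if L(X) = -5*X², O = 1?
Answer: 85*I*√717 ≈ 2276.0*I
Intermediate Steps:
D(R) = 1/(2 + R) (D(R) = 1/((3 - 1) + R) = 1/(2 + R))
f = -85*I*√717 (f = -17*√(-5*4² + 1/(2 + 1))*15 = -17*√(-5*16 + 1/3)*15 = -17*√(-80 + ⅓)*15 = -17*I*√717/3*15 = -85*I*√717 ≈ -2276.0*I)
-f = -(-85)*I*√717 = 85*I*√717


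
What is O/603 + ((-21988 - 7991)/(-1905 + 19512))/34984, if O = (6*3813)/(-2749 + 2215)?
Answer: -261141877793/3672989086344 ≈ -0.071098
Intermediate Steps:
O = -3813/89 (O = 22878/(-534) = 22878*(-1/534) = -3813/89 ≈ -42.843)
O/603 + ((-21988 - 7991)/(-1905 + 19512))/34984 = -3813/89/603 + ((-21988 - 7991)/(-1905 + 19512))/34984 = -3813/89*1/603 - 29979/17607*(1/34984) = -1271/17889 - 29979*1/17607*(1/34984) = -1271/17889 - 9993/5869*1/34984 = -1271/17889 - 9993/205321096 = -261141877793/3672989086344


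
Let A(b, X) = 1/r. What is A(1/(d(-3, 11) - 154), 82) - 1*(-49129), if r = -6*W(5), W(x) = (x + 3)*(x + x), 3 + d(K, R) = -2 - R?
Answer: 23581919/480 ≈ 49129.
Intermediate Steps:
d(K, R) = -5 - R (d(K, R) = -3 + (-2 - R) = -5 - R)
W(x) = 2*x*(3 + x) (W(x) = (3 + x)*(2*x) = 2*x*(3 + x))
r = -480 (r = -12*5*(3 + 5) = -12*5*8 = -6*80 = -480)
A(b, X) = -1/480 (A(b, X) = 1/(-480) = -1/480)
A(1/(d(-3, 11) - 154), 82) - 1*(-49129) = -1/480 - 1*(-49129) = -1/480 + 49129 = 23581919/480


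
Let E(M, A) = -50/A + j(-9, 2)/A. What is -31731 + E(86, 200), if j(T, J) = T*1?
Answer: -6346259/200 ≈ -31731.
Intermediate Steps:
j(T, J) = T
E(M, A) = -59/A (E(M, A) = -50/A - 9/A = -59/A)
-31731 + E(86, 200) = -31731 - 59/200 = -6346259/200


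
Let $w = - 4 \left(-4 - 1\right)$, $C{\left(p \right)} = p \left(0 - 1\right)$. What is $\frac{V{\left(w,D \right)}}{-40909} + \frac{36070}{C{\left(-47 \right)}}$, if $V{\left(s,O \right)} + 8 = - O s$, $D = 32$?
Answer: $\frac{1475618086}{1922723} \approx 767.46$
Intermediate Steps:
$C{\left(p \right)} = - p$ ($C{\left(p \right)} = p \left(-1\right) = - p$)
$w = 20$ ($w = \left(-4\right) \left(-5\right) = 20$)
$V{\left(s,O \right)} = -8 - O s$
$\frac{V{\left(w,D \right)}}{-40909} + \frac{36070}{C{\left(-47 \right)}} = \frac{-8 - 32 \cdot 20}{-40909} + \frac{36070}{\left(-1\right) \left(-47\right)} = \left(-8 - 640\right) \left(- \frac{1}{40909}\right) + \frac{36070}{47} = \left(-648\right) \left(- \frac{1}{40909}\right) + 36070 \cdot \frac{1}{47} = \frac{648}{40909} + \frac{36070}{47} = \frac{1475618086}{1922723}$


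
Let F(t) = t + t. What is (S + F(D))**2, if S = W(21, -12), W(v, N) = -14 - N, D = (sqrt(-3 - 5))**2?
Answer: 324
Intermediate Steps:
D = -8 (D = (sqrt(-8))**2 = (2*I*sqrt(2))**2 = -8)
S = -2 (S = -14 - 1*(-12) = -14 + 12 = -2)
F(t) = 2*t
(S + F(D))**2 = (-2 + 2*(-8))**2 = (-2 - 16)**2 = (-18)**2 = 324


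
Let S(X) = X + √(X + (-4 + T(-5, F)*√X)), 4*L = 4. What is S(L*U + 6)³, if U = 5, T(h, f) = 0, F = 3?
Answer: (11 + √7)³ ≈ 2540.9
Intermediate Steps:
L = 1 (L = (¼)*4 = 1)
S(X) = X + √(-4 + X) (S(X) = X + √(X + (-4 + 0*√X)) = X + √(X + (-4 + 0)) = X + √(X - 4) = X + √(-4 + X))
S(L*U + 6)³ = ((1*5 + 6) + √(-4 + (1*5 + 6)))³ = ((5 + 6) + √(-4 + (5 + 6)))³ = (11 + √(-4 + 11))³ = (11 + √7)³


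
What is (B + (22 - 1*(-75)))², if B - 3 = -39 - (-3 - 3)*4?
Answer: 7225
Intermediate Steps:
B = -12 (B = 3 + (-39 - (-3 - 3)*4) = 3 + (-39 - (-6)*4) = 3 + (-39 - 1*(-24)) = 3 + (-39 + 24) = 3 - 15 = -12)
(B + (22 - 1*(-75)))² = (-12 + (22 - 1*(-75)))² = (-12 + (22 + 75))² = (-12 + 97)² = 85² = 7225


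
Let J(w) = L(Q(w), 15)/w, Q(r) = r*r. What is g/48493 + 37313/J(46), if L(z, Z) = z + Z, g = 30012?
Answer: 83297243786/103338583 ≈ 806.06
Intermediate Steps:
Q(r) = r²
L(z, Z) = Z + z
J(w) = (15 + w²)/w
g/48493 + 37313/J(46) = 30012/48493 + 37313/(46 + 15/46) = 30012/48493 + 37313/(2131/46) = 30012/48493 + 37313*(46/2131) = 30012/48493 + 1716398/2131 = 83297243786/103338583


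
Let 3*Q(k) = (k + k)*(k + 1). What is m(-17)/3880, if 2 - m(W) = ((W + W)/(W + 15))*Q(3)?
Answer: -67/1940 ≈ -0.034536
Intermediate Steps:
Q(k) = 2*k*(1 + k)/3 (Q(k) = ((k + k)*(k + 1))/3 = ((2*k)*(1 + k))/3 = (2*k*(1 + k))/3 = 2*k*(1 + k)/3)
m(W) = 2 - 16*W/(15 + W) (m(W) = 2 - (W + W)/(W + 15)*(⅔)*3*(1 + 3) = 2 - (2*W)/(15 + W)*(⅔)*3*4 = 2 - 2*W/(15 + W)*8 = 2 - 16*W/(15 + W))
m(-17)/3880 = (2*(15 - 7*(-17))/(15 - 17))/3880 = (2*(15 + 119)/(-2))*(1/3880) = (2*(-½)*134)*(1/3880) = -134*1/3880 = -67/1940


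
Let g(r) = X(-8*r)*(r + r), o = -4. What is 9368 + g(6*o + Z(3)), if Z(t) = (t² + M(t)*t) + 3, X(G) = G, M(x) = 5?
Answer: 9224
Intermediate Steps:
Z(t) = 3 + t² + 5*t (Z(t) = (t² + 5*t) + 3 = 3 + t² + 5*t)
g(r) = -16*r² (g(r) = (-8*r)*(r + r) = (-8*r)*(2*r) = -16*r²)
9368 + g(6*o + Z(3)) = 9368 - 16*(6*(-4) + (3 + 3² + 5*3))² = 9368 - 16*(-24 + (3 + 9 + 15))² = 9368 - 16*(-24 + 27)² = 9368 - 16*3² = 9368 - 16*9 = 9368 - 144 = 9224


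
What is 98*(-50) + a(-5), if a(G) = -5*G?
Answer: -4875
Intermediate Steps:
98*(-50) + a(-5) = 98*(-50) - 5*(-5) = -4900 + 25 = -4875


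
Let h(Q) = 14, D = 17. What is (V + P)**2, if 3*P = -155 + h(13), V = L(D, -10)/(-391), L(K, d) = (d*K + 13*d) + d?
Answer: 326416489/152881 ≈ 2135.1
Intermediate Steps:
L(K, d) = 14*d + K*d (L(K, d) = (K*d + 13*d) + d = (13*d + K*d) + d = 14*d + K*d)
V = 310/391 (V = -10*(14 + 17)/(-391) = -10*31*(-1/391) = -310*(-1/391) = 310/391 ≈ 0.79284)
P = -47 (P = (-155 + 14)/3 = (1/3)*(-141) = -47)
(V + P)**2 = (310/391 - 47)**2 = (-18067/391)**2 = 326416489/152881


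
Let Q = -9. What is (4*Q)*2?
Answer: -72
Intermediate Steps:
(4*Q)*2 = (4*(-9))*2 = -36*2 = -72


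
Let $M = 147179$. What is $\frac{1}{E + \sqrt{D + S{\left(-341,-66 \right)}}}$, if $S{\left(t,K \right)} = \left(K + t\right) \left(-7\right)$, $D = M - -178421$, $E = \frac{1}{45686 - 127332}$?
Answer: $\frac{81646}{2189463800770883} + \frac{6666069316 \sqrt{328449}}{2189463800770883} \approx 0.0017449$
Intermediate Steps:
$E = - \frac{1}{81646}$ ($E = \frac{1}{-81646} = - \frac{1}{81646} \approx -1.2248 \cdot 10^{-5}$)
$D = 325600$ ($D = 147179 - -178421 = 147179 + 178421 = 325600$)
$S{\left(t,K \right)} = - 7 K - 7 t$
$\frac{1}{E + \sqrt{D + S{\left(-341,-66 \right)}}} = \frac{1}{- \frac{1}{81646} + \sqrt{325600 - -2849}} = \frac{1}{- \frac{1}{81646} + \sqrt{325600 + \left(462 + 2387\right)}} = \frac{1}{- \frac{1}{81646} + \sqrt{325600 + 2849}} = \frac{1}{- \frac{1}{81646} + \sqrt{328449}}$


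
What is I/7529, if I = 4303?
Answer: 4303/7529 ≈ 0.57152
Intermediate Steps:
I/7529 = 4303/7529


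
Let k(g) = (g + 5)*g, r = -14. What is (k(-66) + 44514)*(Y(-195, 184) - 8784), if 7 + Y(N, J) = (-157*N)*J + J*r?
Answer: 272881832220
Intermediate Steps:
k(g) = g*(5 + g) (k(g) = (5 + g)*g = g*(5 + g))
Y(N, J) = -7 - 14*J - 157*J*N (Y(N, J) = -7 + ((-157*N)*J + J*(-14)) = -7 + (-157*J*N - 14*J) = -7 + (-14*J - 157*J*N) = -7 - 14*J - 157*J*N)
(k(-66) + 44514)*(Y(-195, 184) - 8784) = (-66*(5 - 66) + 44514)*((-7 - 14*184 - 157*184*(-195)) - 8784) = (-66*(-61) + 44514)*((-7 - 2576 + 5633160) - 8784) = (4026 + 44514)*(5630577 - 8784) = 48540*5621793 = 272881832220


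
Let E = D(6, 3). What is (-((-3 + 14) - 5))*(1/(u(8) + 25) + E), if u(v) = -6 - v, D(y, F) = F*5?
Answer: -996/11 ≈ -90.545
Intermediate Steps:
D(y, F) = 5*F
E = 15 (E = 5*3 = 15)
(-((-3 + 14) - 5))*(1/(u(8) + 25) + E) = (-((-3 + 14) - 5))*(1/((-6 - 1*8) + 25) + 15) = (-(11 - 5))*(1/((-6 - 8) + 25) + 15) = (-1*6)*(1/(-14 + 25) + 15) = -6*(1/11 + 15) = -6*166/11 = -996/11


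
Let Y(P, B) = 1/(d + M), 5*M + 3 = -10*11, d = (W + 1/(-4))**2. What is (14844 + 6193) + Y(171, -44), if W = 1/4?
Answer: 2377176/113 ≈ 21037.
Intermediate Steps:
W = 1/4 ≈ 0.25000
d = 0 (d = (1/4 + 1/(-4))**2 = (1/4 + 1*(-1/4))**2 = (1/4 - 1/4)**2 = 0**2 = 0)
M = -113/5 (M = -3/5 + (-10*11)/5 = -3/5 + (1/5)*(-110) = -3/5 - 22 = -113/5 ≈ -22.600)
Y(P, B) = -5/113 (Y(P, B) = 1/(0 - 113/5) = 1/(-113/5) = -5/113)
(14844 + 6193) + Y(171, -44) = (14844 + 6193) - 5/113 = 21037 - 5/113 = 2377176/113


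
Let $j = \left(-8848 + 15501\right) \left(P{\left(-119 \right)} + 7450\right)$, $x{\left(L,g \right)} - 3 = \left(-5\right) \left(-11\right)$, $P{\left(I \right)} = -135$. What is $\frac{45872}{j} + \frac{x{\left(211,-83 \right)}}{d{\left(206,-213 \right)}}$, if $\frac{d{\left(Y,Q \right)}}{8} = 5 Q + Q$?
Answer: $- \frac{1176836491}{248784144840} \approx -0.0047304$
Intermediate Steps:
$d{\left(Y,Q \right)} = 48 Q$ ($d{\left(Y,Q \right)} = 8 \left(5 Q + Q\right) = 8 \cdot 6 Q = 48 Q$)
$x{\left(L,g \right)} = 58$ ($x{\left(L,g \right)} = 3 - -55 = 3 + 55 = 58$)
$j = 48666695$ ($j = \left(-8848 + 15501\right) \left(-135 + 7450\right) = 6653 \cdot 7315 = 48666695$)
$\frac{45872}{j} + \frac{x{\left(211,-83 \right)}}{d{\left(206,-213 \right)}} = \frac{45872}{48666695} + \frac{58}{48 \left(-213\right)} = 45872 \cdot \frac{1}{48666695} + \frac{58}{-10224} = \frac{45872}{48666695} + 58 \left(- \frac{1}{10224}\right) = \frac{45872}{48666695} - \frac{29}{5112} = - \frac{1176836491}{248784144840}$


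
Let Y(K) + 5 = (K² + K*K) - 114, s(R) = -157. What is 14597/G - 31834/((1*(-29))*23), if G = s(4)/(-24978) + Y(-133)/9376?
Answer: 104919990118474/26745830899 ≈ 3922.9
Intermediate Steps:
Y(K) = -119 + 2*K² (Y(K) = -5 + ((K² + K*K) - 114) = -5 + ((K² + K²) - 114) = -5 + (2*K² - 114) = -5 + (-114 + 2*K²) = -119 + 2*K²)
G = 441085667/117096864 (G = -157/(-24978) + (-119 + 2*(-133)²)/9376 = -157*(-1/24978) + (-119 + 2*17689)*(1/9376) = 157/24978 + (-119 + 35378)*(1/9376) = 157/24978 + 35259*(1/9376) = 157/24978 + 35259/9376 = 441085667/117096864 ≈ 3.7668)
14597/G - 31834/((1*(-29))*23) = 14597/(441085667/117096864) - 31834/((1*(-29))*23) = 14597*(117096864/441085667) - 31834/((-29*23)) = 155387538528/40098697 - 31834/(-667) = 155387538528/40098697 - 31834*(-1/667) = 155387538528/40098697 + 31834/667 = 104919990118474/26745830899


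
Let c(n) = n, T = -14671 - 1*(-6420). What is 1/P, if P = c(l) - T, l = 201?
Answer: 1/8452 ≈ 0.00011832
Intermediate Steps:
T = -8251 (T = -14671 + 6420 = -8251)
P = 8452 (P = 201 - 1*(-8251) = 201 + 8251 = 8452)
1/P = 1/8452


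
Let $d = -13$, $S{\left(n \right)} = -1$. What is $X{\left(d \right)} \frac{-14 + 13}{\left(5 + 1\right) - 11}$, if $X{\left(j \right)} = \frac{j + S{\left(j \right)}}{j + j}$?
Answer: $\frac{7}{65} \approx 0.10769$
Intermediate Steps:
$X{\left(j \right)} = \frac{-1 + j}{2 j}$ ($X{\left(j \right)} = \frac{j - 1}{j + j} = \frac{-1 + j}{2 j}$)
$X{\left(d \right)} \frac{-14 + 13}{\left(5 + 1\right) - 11} = \frac{-1 - 13}{2 \left(-13\right)} \frac{-14 + 13}{\left(5 + 1\right) - 11} = \frac{1}{2} \left(- \frac{1}{13}\right) \left(-14\right) \left(- \frac{1}{6 - 11}\right) = \frac{7 \left(- \frac{1}{-5}\right)}{13} = \frac{7 \left(\left(-1\right) \left(- \frac{1}{5}\right)\right)}{13} = \frac{7}{13} \cdot \frac{1}{5} = \frac{7}{65}$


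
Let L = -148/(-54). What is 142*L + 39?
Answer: 11561/27 ≈ 428.19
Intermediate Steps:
L = 74/27 (L = -148*(-1/54) = 74/27 ≈ 2.7407)
142*L + 39 = 142*(74/27) + 39 = 10508/27 + 39 = 11561/27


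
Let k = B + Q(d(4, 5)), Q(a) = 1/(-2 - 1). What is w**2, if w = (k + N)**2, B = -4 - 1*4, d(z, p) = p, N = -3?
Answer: 1336336/81 ≈ 16498.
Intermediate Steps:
B = -8 (B = -4 - 4 = -8)
Q(a) = -1/3 (Q(a) = 1/(-3) = -1/3)
k = -25/3 (k = -8 - 1/3 = -25/3 ≈ -8.3333)
w = 1156/9 (w = (-25/3 - 3)**2 = (-34/3)**2 = 1156/9 ≈ 128.44)
w**2 = (1156/9)**2 = 1336336/81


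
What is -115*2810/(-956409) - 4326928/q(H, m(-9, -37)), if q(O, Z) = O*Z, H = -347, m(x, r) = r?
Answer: -4858007002/14429301 ≈ -336.68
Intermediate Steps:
-115*2810/(-956409) - 4326928/q(H, m(-9, -37)) = -115*2810/(-956409) - 4326928/((-347*(-37))) = -323150*(-1/956409) - 4326928/12839 = 14050/41583 - 4326928*1/12839 = 14050/41583 - 116944/347 = -4858007002/14429301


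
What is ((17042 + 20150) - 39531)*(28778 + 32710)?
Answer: -143820432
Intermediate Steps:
((17042 + 20150) - 39531)*(28778 + 32710) = (37192 - 39531)*61488 = -2339*61488 = -143820432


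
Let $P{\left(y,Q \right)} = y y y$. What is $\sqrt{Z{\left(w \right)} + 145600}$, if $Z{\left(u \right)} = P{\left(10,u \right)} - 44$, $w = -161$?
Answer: $6 \sqrt{4071} \approx 382.83$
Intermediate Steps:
$P{\left(y,Q \right)} = y^{3}$ ($P{\left(y,Q \right)} = y^{2} y = y^{3}$)
$Z{\left(u \right)} = 956$ ($Z{\left(u \right)} = 10^{3} - 44 = 1000 - 44 = 956$)
$\sqrt{Z{\left(w \right)} + 145600} = \sqrt{956 + 145600} = \sqrt{146556} = 6 \sqrt{4071}$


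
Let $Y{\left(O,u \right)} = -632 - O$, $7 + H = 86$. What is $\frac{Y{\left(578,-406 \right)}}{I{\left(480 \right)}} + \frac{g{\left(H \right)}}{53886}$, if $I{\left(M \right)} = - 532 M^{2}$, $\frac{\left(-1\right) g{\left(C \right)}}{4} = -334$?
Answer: $\frac{390053483}{15726090240} \approx 0.024803$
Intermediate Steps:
$H = 79$ ($H = -7 + 86 = 79$)
$g{\left(C \right)} = 1336$ ($g{\left(C \right)} = \left(-4\right) \left(-334\right) = 1336$)
$\frac{Y{\left(578,-406 \right)}}{I{\left(480 \right)}} + \frac{g{\left(H \right)}}{53886} = \frac{-632 - 578}{\left(-532\right) 480^{2}} + \frac{1336}{53886} = \frac{-632 - 578}{\left(-532\right) 230400} + 1336 \cdot \frac{1}{53886} = - \frac{1210}{-122572800} + \frac{668}{26943} = \left(-1210\right) \left(- \frac{1}{122572800}\right) + \frac{668}{26943} = \frac{121}{12257280} + \frac{668}{26943} = \frac{390053483}{15726090240}$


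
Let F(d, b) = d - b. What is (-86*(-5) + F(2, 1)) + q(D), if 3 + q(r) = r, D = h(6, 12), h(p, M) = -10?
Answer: 418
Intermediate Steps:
D = -10
q(r) = -3 + r
(-86*(-5) + F(2, 1)) + q(D) = (-86*(-5) + (2 - 1*1)) + (-3 - 10) = (430 + (2 - 1)) - 13 = (430 + 1) - 13 = 431 - 13 = 418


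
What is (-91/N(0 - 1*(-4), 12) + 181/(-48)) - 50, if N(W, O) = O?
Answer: -2945/48 ≈ -61.354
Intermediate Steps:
(-91/N(0 - 1*(-4), 12) + 181/(-48)) - 50 = (-91/12 + 181/(-48)) - 50 = (-91*1/12 + 181*(-1/48)) - 50 = (-91/12 - 181/48) - 50 = -545/48 - 50 = -2945/48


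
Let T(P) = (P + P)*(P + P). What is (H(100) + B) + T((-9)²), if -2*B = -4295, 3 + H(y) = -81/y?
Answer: 2838769/100 ≈ 28388.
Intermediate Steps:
H(y) = -3 - 81/y
T(P) = 4*P² (T(P) = (2*P)*(2*P) = 4*P²)
B = 4295/2 (B = -½*(-4295) = 4295/2 ≈ 2147.5)
(H(100) + B) + T((-9)²) = ((-3 - 81/100) + 4295/2) + 4*((-9)²)² = ((-3 - 81*1/100) + 4295/2) + 4*81² = ((-3 - 81/100) + 4295/2) + 4*6561 = (-381/100 + 4295/2) + 26244 = 214369/100 + 26244 = 2838769/100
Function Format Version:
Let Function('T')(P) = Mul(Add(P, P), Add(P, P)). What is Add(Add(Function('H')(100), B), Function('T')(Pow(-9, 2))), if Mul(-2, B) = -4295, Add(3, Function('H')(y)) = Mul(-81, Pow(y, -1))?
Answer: Rational(2838769, 100) ≈ 28388.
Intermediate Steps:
Function('H')(y) = Add(-3, Mul(-81, Pow(y, -1)))
Function('T')(P) = Mul(4, Pow(P, 2)) (Function('T')(P) = Mul(Mul(2, P), Mul(2, P)) = Mul(4, Pow(P, 2)))
B = Rational(4295, 2) (B = Mul(Rational(-1, 2), -4295) = Rational(4295, 2) ≈ 2147.5)
Add(Add(Function('H')(100), B), Function('T')(Pow(-9, 2))) = Add(Add(Add(-3, Mul(-81, Pow(100, -1))), Rational(4295, 2)), Mul(4, Pow(Pow(-9, 2), 2))) = Add(Add(Add(-3, Mul(-81, Rational(1, 100))), Rational(4295, 2)), Mul(4, Pow(81, 2))) = Add(Add(Add(-3, Rational(-81, 100)), Rational(4295, 2)), Mul(4, 6561)) = Add(Add(Rational(-381, 100), Rational(4295, 2)), 26244) = Add(Rational(214369, 100), 26244) = Rational(2838769, 100)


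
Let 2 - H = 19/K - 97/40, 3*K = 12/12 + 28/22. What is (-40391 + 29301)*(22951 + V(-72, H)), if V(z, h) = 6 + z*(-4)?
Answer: -257787050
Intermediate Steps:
K = 25/33 (K = (12/12 + 28/22)/3 = (12*(1/12) + 28*(1/22))/3 = (1 + 14/11)/3 = (⅓)*(25/11) = 25/33 ≈ 0.75758)
H = -4131/200 (H = 2 - (19/(25/33) - 97/40) = 2 - (19*(33/25) - 97*1/40) = 2 - (627/25 - 97/40) = 2 - 1*4531/200 = 2 - 4531/200 = -4131/200 ≈ -20.655)
V(z, h) = 6 - 4*z
(-40391 + 29301)*(22951 + V(-72, H)) = (-40391 + 29301)*(22951 + (6 - 4*(-72))) = -11090*(22951 + (6 + 288)) = -11090*(22951 + 294) = -11090*23245 = -257787050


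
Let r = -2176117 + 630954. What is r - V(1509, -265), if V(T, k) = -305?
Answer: -1544858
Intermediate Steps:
r = -1545163
r - V(1509, -265) = -1545163 - 1*(-305) = -1545163 + 305 = -1544858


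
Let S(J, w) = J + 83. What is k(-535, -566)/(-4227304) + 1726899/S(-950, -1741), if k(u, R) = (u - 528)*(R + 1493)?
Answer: -2433090902543/1221690856 ≈ -1991.6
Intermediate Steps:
S(J, w) = 83 + J
k(u, R) = (-528 + u)*(1493 + R)
k(-535, -566)/(-4227304) + 1726899/S(-950, -1741) = (-788304 - 528*(-566) + 1493*(-535) - 566*(-535))/(-4227304) + 1726899/(83 - 950) = (-788304 + 298848 - 798755 + 302810)*(-1/4227304) + 1726899/(-867) = -985401*(-1/4227304) + 1726899*(-1/867) = 985401/4227304 - 575633/289 = -2433090902543/1221690856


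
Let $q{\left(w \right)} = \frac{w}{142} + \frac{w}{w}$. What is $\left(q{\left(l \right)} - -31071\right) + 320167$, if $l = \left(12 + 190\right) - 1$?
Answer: $\frac{49876139}{142} \approx 3.5124 \cdot 10^{5}$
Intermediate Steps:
$l = 201$ ($l = 202 - 1 = 201$)
$q{\left(w \right)} = 1 + \frac{w}{142}$ ($q{\left(w \right)} = w \frac{1}{142} + 1 = \frac{w}{142} + 1 = 1 + \frac{w}{142}$)
$\left(q{\left(l \right)} - -31071\right) + 320167 = \left(\left(1 + \frac{1}{142} \cdot 201\right) - -31071\right) + 320167 = \left(\left(1 + \frac{201}{142}\right) + 31071\right) + 320167 = \left(\frac{343}{142} + 31071\right) + 320167 = \frac{4412425}{142} + 320167 = \frac{49876139}{142}$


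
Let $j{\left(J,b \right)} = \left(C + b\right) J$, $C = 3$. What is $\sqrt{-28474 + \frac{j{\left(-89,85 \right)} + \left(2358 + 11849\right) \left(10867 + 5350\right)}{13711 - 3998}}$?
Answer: $\frac{5 i \sqrt{17942193555}}{9713} \approx 68.953 i$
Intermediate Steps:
$j{\left(J,b \right)} = J \left(3 + b\right)$ ($j{\left(J,b \right)} = \left(3 + b\right) J = J \left(3 + b\right)$)
$\sqrt{-28474 + \frac{j{\left(-89,85 \right)} + \left(2358 + 11849\right) \left(10867 + 5350\right)}{13711 - 3998}} = \sqrt{-28474 + \frac{- 89 \left(3 + 85\right) + \left(2358 + 11849\right) \left(10867 + 5350\right)}{13711 - 3998}} = \sqrt{-28474 + \frac{\left(-89\right) 88 + 14207 \cdot 16217}{9713}} = \sqrt{-28474 + \left(-7832 + 230394919\right) \frac{1}{9713}} = \sqrt{-28474 + 230387087 \cdot \frac{1}{9713}} = \sqrt{-28474 + \frac{230387087}{9713}} = \sqrt{- \frac{46180875}{9713}} = \frac{5 i \sqrt{17942193555}}{9713}$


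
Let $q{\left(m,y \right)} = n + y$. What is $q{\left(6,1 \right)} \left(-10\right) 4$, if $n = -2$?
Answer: $40$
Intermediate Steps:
$q{\left(m,y \right)} = -2 + y$
$q{\left(6,1 \right)} \left(-10\right) 4 = \left(-2 + 1\right) \left(-10\right) 4 = \left(-1\right) \left(-10\right) 4 = 10 \cdot 4 = 40$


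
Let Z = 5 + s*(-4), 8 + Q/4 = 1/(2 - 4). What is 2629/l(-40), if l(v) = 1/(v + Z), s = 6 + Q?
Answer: 202433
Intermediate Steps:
Q = -34 (Q = -32 + 4/(2 - 4) = -32 + 4/(-2) = -32 + 4*(-½) = -32 - 2 = -34)
s = -28 (s = 6 - 34 = -28)
Z = 117 (Z = 5 - 28*(-4) = 5 + 112 = 117)
l(v) = 1/(117 + v) (l(v) = 1/(v + 117) = 1/(117 + v))
2629/l(-40) = 2629/(1/(117 - 40)) = 2629/(1/77) = 2629*77 = 202433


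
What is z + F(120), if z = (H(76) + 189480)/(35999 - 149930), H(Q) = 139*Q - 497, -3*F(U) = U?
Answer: -4756787/113931 ≈ -41.751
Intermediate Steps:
F(U) = -U/3
H(Q) = -497 + 139*Q
z = -199547/113931 (z = ((-497 + 139*76) + 189480)/(35999 - 149930) = ((-497 + 10564) + 189480)/(-113931) = (10067 + 189480)*(-1/113931) = 199547*(-1/113931) = -199547/113931 ≈ -1.7515)
z + F(120) = -199547/113931 - ⅓*120 = -199547/113931 - 40 = -4756787/113931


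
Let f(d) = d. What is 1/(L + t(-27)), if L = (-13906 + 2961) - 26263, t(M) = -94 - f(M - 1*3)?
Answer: -1/37272 ≈ -2.6830e-5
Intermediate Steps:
t(M) = -91 - M (t(M) = -94 - (M - 1*3) = -94 - (M - 3) = -94 - (-3 + M) = -94 + (3 - M) = -91 - M)
L = -37208 (L = -10945 - 26263 = -37208)
1/(L + t(-27)) = 1/(-37208 + (-91 - 1*(-27))) = 1/(-37208 + (-91 + 27)) = 1/(-37208 - 64) = 1/(-37272) = -1/37272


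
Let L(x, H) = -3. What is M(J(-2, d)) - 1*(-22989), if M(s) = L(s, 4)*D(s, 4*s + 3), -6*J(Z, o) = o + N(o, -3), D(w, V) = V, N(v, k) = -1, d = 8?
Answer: 22994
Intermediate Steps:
J(Z, o) = ⅙ - o/6 (J(Z, o) = -(o - 1)/6 = -(-1 + o)/6 = ⅙ - o/6)
M(s) = -9 - 12*s (M(s) = -3*(4*s + 3) = -3*(3 + 4*s) = -9 - 12*s)
M(J(-2, d)) - 1*(-22989) = (-9 - 12*(⅙ - ⅙*8)) - 1*(-22989) = (-9 - 12*(⅙ - 4/3)) + 22989 = (-9 - 12*(-7/6)) + 22989 = (-9 + 14) + 22989 = 5 + 22989 = 22994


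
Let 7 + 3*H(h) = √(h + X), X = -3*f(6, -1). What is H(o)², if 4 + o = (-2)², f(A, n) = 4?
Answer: 37/9 - 28*I*√3/9 ≈ 4.1111 - 5.3886*I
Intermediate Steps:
o = 0 (o = -4 + (-2)² = -4 + 4 = 0)
X = -12 (X = -3*4 = -12)
H(h) = -7/3 + √(-12 + h)/3 (H(h) = -7/3 + √(h - 12)/3 = -7/3 + √(-12 + h)/3)
H(o)² = (-7/3 + √(-12 + 0)/3)² = (-7/3 + √(-12)/3)² = (-7/3 + (2*I*√3)/3)² = (-7/3 + 2*I*√3/3)²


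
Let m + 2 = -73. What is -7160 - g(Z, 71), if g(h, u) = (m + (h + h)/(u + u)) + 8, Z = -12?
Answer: -503591/71 ≈ -7092.8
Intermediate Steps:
m = -75 (m = -2 - 73 = -75)
g(h, u) = -67 + h/u (g(h, u) = (-75 + (h + h)/(u + u)) + 8 = (-75 + (2*h)/((2*u))) + 8 = (-75 + (2*h)*(1/(2*u))) + 8 = (-75 + h/u) + 8 = -67 + h/u)
-7160 - g(Z, 71) = -7160 - (-67 - 12/71) = -7160 - 1*(-4769/71) = -7160 + 4769/71 = -503591/71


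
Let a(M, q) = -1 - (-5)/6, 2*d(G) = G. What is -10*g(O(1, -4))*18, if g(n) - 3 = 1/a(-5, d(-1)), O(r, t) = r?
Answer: 540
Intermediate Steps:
d(G) = G/2
a(M, q) = -⅙ (a(M, q) = -1 - (-5)/6 = -1 - 1*(-⅚) = -1 + ⅚ = -⅙)
g(n) = -3 (g(n) = 3 + 1/(-⅙) = 3 - 6 = -3)
-10*g(O(1, -4))*18 = -10*(-3)*18 = 30*18 = 540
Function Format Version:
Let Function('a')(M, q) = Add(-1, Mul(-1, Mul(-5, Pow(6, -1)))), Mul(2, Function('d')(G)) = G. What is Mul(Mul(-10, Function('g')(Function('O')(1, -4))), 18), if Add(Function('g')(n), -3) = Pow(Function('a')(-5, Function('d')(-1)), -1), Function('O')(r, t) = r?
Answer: 540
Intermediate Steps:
Function('d')(G) = Mul(Rational(1, 2), G)
Function('a')(M, q) = Rational(-1, 6) (Function('a')(M, q) = Add(-1, Mul(-1, Mul(-5, Rational(1, 6)))) = Add(-1, Mul(-1, Rational(-5, 6))) = Add(-1, Rational(5, 6)) = Rational(-1, 6))
Function('g')(n) = -3 (Function('g')(n) = Add(3, Pow(Rational(-1, 6), -1)) = Add(3, -6) = -3)
Mul(Mul(-10, Function('g')(Function('O')(1, -4))), 18) = Mul(Mul(-10, -3), 18) = Mul(30, 18) = 540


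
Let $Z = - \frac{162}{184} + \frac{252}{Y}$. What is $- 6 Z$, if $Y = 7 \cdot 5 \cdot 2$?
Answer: $- \frac{3753}{230} \approx -16.317$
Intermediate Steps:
$Y = 70$ ($Y = 7 \cdot 10 = 70$)
$Z = \frac{1251}{460}$ ($Z = - \frac{162}{184} + \frac{252}{70} = \left(-162\right) \frac{1}{184} + 252 \cdot \frac{1}{70} = - \frac{81}{92} + \frac{18}{5} = \frac{1251}{460} \approx 2.7196$)
$- 6 Z = \left(-6\right) \frac{1251}{460} = - \frac{3753}{230}$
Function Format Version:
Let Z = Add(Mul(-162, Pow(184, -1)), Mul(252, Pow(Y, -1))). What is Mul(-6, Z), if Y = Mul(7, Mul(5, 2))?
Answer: Rational(-3753, 230) ≈ -16.317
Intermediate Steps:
Y = 70 (Y = Mul(7, 10) = 70)
Z = Rational(1251, 460) (Z = Add(Mul(-162, Pow(184, -1)), Mul(252, Pow(70, -1))) = Add(Mul(-162, Rational(1, 184)), Mul(252, Rational(1, 70))) = Add(Rational(-81, 92), Rational(18, 5)) = Rational(1251, 460) ≈ 2.7196)
Mul(-6, Z) = Mul(-6, Rational(1251, 460)) = Rational(-3753, 230)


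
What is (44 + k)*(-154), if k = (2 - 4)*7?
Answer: -4620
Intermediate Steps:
k = -14 (k = -2*7 = -14)
(44 + k)*(-154) = (44 - 14)*(-154) = 30*(-154) = -4620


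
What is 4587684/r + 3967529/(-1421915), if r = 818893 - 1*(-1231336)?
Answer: -1611046319281/2915251368535 ≈ -0.55263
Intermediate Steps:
r = 2050229 (r = 818893 + 1231336 = 2050229)
4587684/r + 3967529/(-1421915) = 4587684/2050229 + 3967529/(-1421915) = 4587684*(1/2050229) + 3967529*(-1/1421915) = 4587684/2050229 - 3967529/1421915 = -1611046319281/2915251368535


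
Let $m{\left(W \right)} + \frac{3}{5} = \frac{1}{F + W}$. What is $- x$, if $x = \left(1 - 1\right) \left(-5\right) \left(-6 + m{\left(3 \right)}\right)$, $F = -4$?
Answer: $0$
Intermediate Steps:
$m{\left(W \right)} = - \frac{3}{5} + \frac{1}{-4 + W}$
$x = 0$ ($x = \left(1 - 1\right) \left(-5\right) \left(-6 + \frac{17 - 9}{5 \left(-4 + 3\right)}\right) = 0 \left(-5\right) \left(-6 + \frac{17 - 9}{5 \left(-1\right)}\right) = 0 \left(-6 + \frac{1}{5} \left(-1\right) 8\right) = 0 \left(-6 - \frac{8}{5}\right) = 0 \left(- \frac{38}{5}\right) = 0$)
$- x = \left(-1\right) 0 = 0$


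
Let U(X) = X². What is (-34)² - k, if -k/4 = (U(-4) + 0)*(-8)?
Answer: 644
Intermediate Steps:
k = 512 (k = -4*((-4)² + 0)*(-8) = -4*(16 + 0)*(-8) = -64*(-8) = -4*(-128) = 512)
(-34)² - k = (-34)² - 1*512 = 1156 - 512 = 644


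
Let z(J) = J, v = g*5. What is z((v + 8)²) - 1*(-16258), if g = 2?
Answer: 16582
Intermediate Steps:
v = 10 (v = 2*5 = 10)
z((v + 8)²) - 1*(-16258) = (10 + 8)² - 1*(-16258) = 18² + 16258 = 324 + 16258 = 16582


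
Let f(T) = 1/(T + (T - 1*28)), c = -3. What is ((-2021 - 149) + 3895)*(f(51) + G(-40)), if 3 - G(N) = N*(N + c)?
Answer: -219173325/74 ≈ -2.9618e+6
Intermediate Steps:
f(T) = 1/(-28 + 2*T) (f(T) = 1/(T + (T - 28)) = 1/(T + (-28 + T)) = 1/(-28 + 2*T))
G(N) = 3 - N*(-3 + N) (G(N) = 3 - N*(N - 3) = 3 - N*(-3 + N))
((-2021 - 149) + 3895)*(f(51) + G(-40)) = ((-2021 - 149) + 3895)*(1/(2*(-14 + 51)) + (3 - 1*(-40)² + 3*(-40))) = (-2170 + 3895)*((½)/37 + (3 - 1*1600 - 120)) = 1725*((½)*(1/37) + (3 - 1600 - 120)) = 1725*(1/74 - 1717) = 1725*(-127057/74) = -219173325/74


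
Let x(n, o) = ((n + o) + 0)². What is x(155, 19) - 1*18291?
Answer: 11985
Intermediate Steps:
x(n, o) = (n + o)²
x(155, 19) - 1*18291 = (155 + 19)² - 1*18291 = 174² - 18291 = 30276 - 18291 = 11985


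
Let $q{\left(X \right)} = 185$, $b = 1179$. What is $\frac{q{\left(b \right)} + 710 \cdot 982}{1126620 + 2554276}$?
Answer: $\frac{697405}{3680896} \approx 0.18947$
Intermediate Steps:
$\frac{q{\left(b \right)} + 710 \cdot 982}{1126620 + 2554276} = \frac{185 + 710 \cdot 982}{1126620 + 2554276} = \frac{185 + 697220}{3680896} = 697405 \cdot \frac{1}{3680896} = \frac{697405}{3680896}$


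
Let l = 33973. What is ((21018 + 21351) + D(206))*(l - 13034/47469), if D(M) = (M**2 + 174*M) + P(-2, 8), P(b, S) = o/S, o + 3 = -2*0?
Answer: 1556513298491267/379752 ≈ 4.0988e+9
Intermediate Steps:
o = -3 (o = -3 - 2*0 = -3 + 0 = -3)
P(b, S) = -3/S
D(M) = -3/8 + M**2 + 174*M (D(M) = (M**2 + 174*M) - 3/8 = -3/8 + M**2 + 174*M)
((21018 + 21351) + D(206))*(l - 13034/47469) = ((21018 + 21351) + (-3/8 + 206**2 + 174*206))*(33973 - 13034/47469) = (42369 + (-3/8 + 42436 + 35844))*(33973 - 13034*1/47469) = (42369 + 626237/8)*(33973 - 13034/47469) = (965189/8)*(1612651303/47469) = 1556513298491267/379752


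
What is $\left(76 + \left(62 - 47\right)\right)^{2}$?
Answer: $8281$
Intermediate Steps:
$\left(76 + \left(62 - 47\right)\right)^{2} = \left(76 + 15\right)^{2} = 91^{2} = 8281$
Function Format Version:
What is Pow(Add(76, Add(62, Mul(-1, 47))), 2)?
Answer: 8281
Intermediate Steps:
Pow(Add(76, Add(62, Mul(-1, 47))), 2) = Pow(Add(76, Add(62, -47)), 2) = Pow(Add(76, 15), 2) = Pow(91, 2) = 8281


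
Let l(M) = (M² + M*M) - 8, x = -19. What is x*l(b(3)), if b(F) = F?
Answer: -190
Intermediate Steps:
l(M) = -8 + 2*M² (l(M) = (M² + M²) - 8 = 2*M² - 8 = -8 + 2*M²)
x*l(b(3)) = -19*(-8 + 2*3²) = -19*(-8 + 2*9) = -19*(-8 + 18) = -19*10 = -190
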